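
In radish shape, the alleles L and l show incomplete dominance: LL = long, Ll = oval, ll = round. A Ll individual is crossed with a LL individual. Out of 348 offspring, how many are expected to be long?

Punnett square for Ll × LL:
Offspring genotypes: 2 LL, 2 Ll
Phenotype counts: 2 long, 2 oval
long: 2 out of 4 → fraction 1/2
Expected count = 1/2 × 348 = 174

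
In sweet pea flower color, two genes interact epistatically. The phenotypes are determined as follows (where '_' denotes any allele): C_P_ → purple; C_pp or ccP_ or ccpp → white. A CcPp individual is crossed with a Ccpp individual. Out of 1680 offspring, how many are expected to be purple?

Cross: CcPp × Ccpp — consider each gene separately:
C gene: Cc × Cc → 1 CC, 2 Cc, 1 cc → 3 C_ : 1 cc (out of 4)
P gene: Pp × pp → 2 Pp, 2 pp → 2 P_ : 2 pp (out of 4)
Genotype classes (out of 4 × 4 = 16): C_P_ = 3×2 = 6; C_pp = 3×2 = 6; ccP_ = 1×2 = 2; ccpp = 1×2 = 2
Apply the phenotype rules: C_P_ (6) → purple; C_pp (6) + ccP_ (2) + ccpp (2) → white
Phenotype counts (out of 16): 6 purple, 10 white
purple: 6 out of 16 → fraction 3/8
Expected count = 3/8 × 1680 = 630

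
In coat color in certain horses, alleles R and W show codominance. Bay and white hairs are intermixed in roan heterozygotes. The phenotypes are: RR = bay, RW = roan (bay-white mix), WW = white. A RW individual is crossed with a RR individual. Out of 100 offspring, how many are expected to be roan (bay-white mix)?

Punnett square for RW × RR:
Offspring genotypes: 2 RR, 2 RW
Phenotype counts: 2 bay, 2 roan (bay-white mix)
roan (bay-white mix): 2 out of 4 → fraction 1/2
Expected count = 1/2 × 100 = 50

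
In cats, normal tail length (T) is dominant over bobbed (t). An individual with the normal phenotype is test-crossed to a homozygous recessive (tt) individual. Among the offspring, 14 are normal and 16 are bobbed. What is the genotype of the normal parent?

Test cross: ? × tt
Offspring: 14 normal, 16 bobbed — approximately 1:1.
A 1:1 ratio in a test cross indicates the unknown parent is heterozygous (Tt).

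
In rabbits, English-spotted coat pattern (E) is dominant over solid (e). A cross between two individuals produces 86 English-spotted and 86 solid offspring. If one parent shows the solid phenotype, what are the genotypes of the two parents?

Observed offspring: 86 English-spotted, 86 solid
The observed ratio simplifies to 1:1. One parent shows solid, so its genotype must be ee. A 1:1 offspring split requires the other parent to be heterozygous (Ee).
Parent genotypes: ee × Ee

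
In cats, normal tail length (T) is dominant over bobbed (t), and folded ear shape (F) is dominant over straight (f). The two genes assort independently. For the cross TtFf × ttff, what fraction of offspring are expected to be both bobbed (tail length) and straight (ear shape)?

Dihybrid cross TtFf × ttff — consider each gene separately:
tail length: Tt × tt → 2 Tt, 2 tt → 2 T_ : 2 tt (out of 4)
ear shape: Ff × ff → 2 Ff, 2 ff → 2 F_ : 2 ff (out of 4)
Looking for: bobbed (tt) and straight (ff)
P(bobbed) = 2/4, P(straight) = 2/4
P(both) = 2/4 × 2/4 = 4/16 = 1/4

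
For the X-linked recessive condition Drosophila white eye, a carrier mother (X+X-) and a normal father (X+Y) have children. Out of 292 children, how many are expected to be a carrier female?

Cross: X+X- × X+Y
Offspring: 1 X+X+, 1 X+Y, 1 X+X-, 1 X-Y
Probability of a carrier female: 1/4
Expected count = 1/4 × 292 = 73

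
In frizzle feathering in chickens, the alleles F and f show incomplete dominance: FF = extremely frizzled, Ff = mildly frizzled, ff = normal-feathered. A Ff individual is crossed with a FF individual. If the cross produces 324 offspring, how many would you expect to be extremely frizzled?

Punnett square for Ff × FF:
Offspring genotypes: 2 FF, 2 Ff
Phenotype counts: 2 extremely frizzled, 2 mildly frizzled
extremely frizzled: 2 out of 4 → fraction 1/2
Expected count = 1/2 × 324 = 162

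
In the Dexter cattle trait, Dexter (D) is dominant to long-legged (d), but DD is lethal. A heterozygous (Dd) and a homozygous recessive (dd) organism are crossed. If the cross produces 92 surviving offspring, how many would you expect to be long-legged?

Cross: Dd × dd
Punnett square offspring (before lethality): 2 Dd, 2 dd
No DD offspring are produced in this cross.
long-legged: 2 out of 4 → fraction 1/2
Expected count = 1/2 × 92 = 46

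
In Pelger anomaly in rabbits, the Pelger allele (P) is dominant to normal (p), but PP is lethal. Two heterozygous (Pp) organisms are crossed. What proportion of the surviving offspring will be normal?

Cross: Pp × Pp
Punnett square offspring (before lethality): 1 PP, 2 Pp, 1 pp
The PP genotype is lethal (embryos die); surviving offspring: 2 Pp, 1 pp
normal: 1 out of 3
Probability: 1/3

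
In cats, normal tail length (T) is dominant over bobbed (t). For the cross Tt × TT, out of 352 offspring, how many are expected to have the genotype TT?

Punnett square for Tt × TT:
Offspring genotypes: 2 TT, 2 Tt
Total offspring: 4
Count with target: 2
Probability: 2/4 = 1/2
Expected count = 1/2 × 352 = 176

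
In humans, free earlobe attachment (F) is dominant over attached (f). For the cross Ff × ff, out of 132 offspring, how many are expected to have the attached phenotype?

Punnett square for Ff × ff:
Offspring genotypes: 2 Ff, 2 ff
Total offspring: 4
Count with target: 2
Probability: 2/4 = 1/2
Expected count = 1/2 × 132 = 66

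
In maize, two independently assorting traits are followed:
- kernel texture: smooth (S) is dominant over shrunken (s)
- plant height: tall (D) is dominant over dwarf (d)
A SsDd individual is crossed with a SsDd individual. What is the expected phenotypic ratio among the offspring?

Dihybrid cross SsDd × SsDd — consider each gene separately:
kernel texture: Ss × Ss → 1 SS, 2 Ss, 1 ss → 3 S_ : 1 ss (out of 4)
plant height: Dd × Dd → 1 DD, 2 Dd, 1 dd → 3 D_ : 1 dd (out of 4)
Combine (counts out of 4 × 4 = 16): smooth/tall (S_D_) = 3×3 = 9; smooth/dwarf (S_dd) = 3×1 = 3; shrunken/tall (ssD_) = 1×3 = 3; shrunken/dwarf (ssdd) = 1×1 = 1
Phenotype counts (out of 16): 9 smooth/tall, 3 smooth/dwarf, 3 shrunken/tall, 1 shrunken/dwarf
Ratio: 9 smooth/tall : 3 smooth/dwarf : 3 shrunken/tall : 1 shrunken/dwarf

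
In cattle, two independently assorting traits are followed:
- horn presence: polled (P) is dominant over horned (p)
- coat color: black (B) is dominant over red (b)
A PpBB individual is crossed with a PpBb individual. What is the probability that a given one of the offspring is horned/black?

Dihybrid cross PpBB × PpBb — consider each gene separately:
horn presence: Pp × Pp → 1 PP, 2 Pp, 1 pp → 3 P_ : 1 pp (out of 4)
coat color: BB × Bb → 2 BB, 2 Bb → 4 B_ (out of 4)
Combine (counts out of 4 × 4 = 16): polled/black (P_B_) = 3×4 = 12; horned/black (ppB_) = 1×4 = 4
Phenotype counts (out of 16): 12 polled/black, 4 horned/black
horned/black: 4 out of 16
Probability: 4/16 = 1/4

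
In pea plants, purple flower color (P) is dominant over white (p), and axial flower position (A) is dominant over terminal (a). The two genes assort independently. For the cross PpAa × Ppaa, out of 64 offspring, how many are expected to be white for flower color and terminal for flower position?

Dihybrid cross PpAa × Ppaa — consider each gene separately:
flower color: Pp × Pp → 1 PP, 2 Pp, 1 pp → 3 P_ : 1 pp (out of 4)
flower position: Aa × aa → 2 Aa, 2 aa → 2 A_ : 2 aa (out of 4)
Looking for: white (pp) and terminal (aa)
P(white) = 1/4, P(terminal) = 2/4
P(both) = 1/4 × 2/4 = 2/16 = 1/8
Expected count = 1/8 × 64 = 8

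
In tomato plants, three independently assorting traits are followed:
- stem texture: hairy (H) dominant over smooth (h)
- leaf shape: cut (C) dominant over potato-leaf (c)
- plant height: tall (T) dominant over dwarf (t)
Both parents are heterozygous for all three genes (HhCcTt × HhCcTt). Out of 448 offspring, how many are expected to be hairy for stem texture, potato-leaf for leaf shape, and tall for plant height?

Trihybrid cross: HhCcTt × HhCcTt
Each trait segregates independently with a 3:1 phenotypic ratio, so each gene contributes 3/4 (dominant) or 1/4 (recessive).
Target: hairy (stem texture), potato-leaf (leaf shape), tall (plant height)
Probability = product of independent per-trait probabilities
= 3/4 × 1/4 × 3/4 = 9/64
Expected count = 9/64 × 448 = 63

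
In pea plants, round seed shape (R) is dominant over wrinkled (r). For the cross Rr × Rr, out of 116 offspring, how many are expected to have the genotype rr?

Punnett square for Rr × Rr:
Offspring genotypes: 1 RR, 2 Rr, 1 rr
Total offspring: 4
Count with target: 1
Probability: 1/4
Expected count = 1/4 × 116 = 29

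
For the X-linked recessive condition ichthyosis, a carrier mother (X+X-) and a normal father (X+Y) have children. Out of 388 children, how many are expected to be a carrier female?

Cross: X+X- × X+Y
Offspring: 1 X+X+, 1 X+Y, 1 X+X-, 1 X-Y
Probability of a carrier female: 1/4
Expected count = 1/4 × 388 = 97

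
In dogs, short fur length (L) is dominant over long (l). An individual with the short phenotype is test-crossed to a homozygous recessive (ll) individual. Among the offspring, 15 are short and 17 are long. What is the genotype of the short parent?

Test cross: ? × ll
Offspring: 15 short, 17 long — approximately 1:1.
A 1:1 ratio in a test cross indicates the unknown parent is heterozygous (Ll).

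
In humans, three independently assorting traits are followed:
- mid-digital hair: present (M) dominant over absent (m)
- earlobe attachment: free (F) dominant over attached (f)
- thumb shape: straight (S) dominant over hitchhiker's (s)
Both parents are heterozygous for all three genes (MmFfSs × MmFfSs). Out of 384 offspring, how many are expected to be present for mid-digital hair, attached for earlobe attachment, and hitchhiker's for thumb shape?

Trihybrid cross: MmFfSs × MmFfSs
Each trait segregates independently with a 3:1 phenotypic ratio, so each gene contributes 3/4 (dominant) or 1/4 (recessive).
Target: present (mid-digital hair), attached (earlobe attachment), hitchhiker's (thumb shape)
Probability = product of independent per-trait probabilities
= 3/4 × 1/4 × 1/4 = 3/64
Expected count = 3/64 × 384 = 18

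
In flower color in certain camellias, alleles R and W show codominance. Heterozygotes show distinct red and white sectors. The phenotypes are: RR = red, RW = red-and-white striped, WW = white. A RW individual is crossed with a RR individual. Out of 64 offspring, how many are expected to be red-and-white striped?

Punnett square for RW × RR:
Offspring genotypes: 2 RR, 2 RW
Phenotype counts: 2 red, 2 red-and-white striped
red-and-white striped: 2 out of 4 → fraction 1/2
Expected count = 1/2 × 64 = 32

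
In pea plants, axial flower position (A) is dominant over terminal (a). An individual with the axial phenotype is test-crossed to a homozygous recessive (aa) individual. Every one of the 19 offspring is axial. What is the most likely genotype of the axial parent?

Test cross: ? × aa
All offspring are axial.
If the unknown parent were heterozygous (Aa), about half of 19 offspring would be terminal; none are. The unknown parent is most likely homozygous dominant (AA).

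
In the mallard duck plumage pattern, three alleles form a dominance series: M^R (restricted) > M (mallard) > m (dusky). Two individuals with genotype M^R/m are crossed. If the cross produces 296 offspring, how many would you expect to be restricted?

Cross: M^R/m × M^R/m
Allele dominance: M^R > M > m
Offspring genotypes: 1 M^R/M^R, 2 M^R/m, 1 m/m
Phenotype counts: 3 restricted, 1 dusky
restricted: 3 out of 4 → fraction 3/4
Expected count = 3/4 × 296 = 222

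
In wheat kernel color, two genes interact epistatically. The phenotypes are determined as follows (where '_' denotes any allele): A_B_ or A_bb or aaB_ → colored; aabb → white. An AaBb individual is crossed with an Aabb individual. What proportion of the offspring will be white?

Cross: AaBb × Aabb — consider each gene separately:
A gene: Aa × Aa → 1 AA, 2 Aa, 1 aa → 3 A_ : 1 aa (out of 4)
B gene: Bb × bb → 2 Bb, 2 bb → 2 B_ : 2 bb (out of 4)
Genotype classes (out of 4 × 4 = 16): A_B_ = 3×2 = 6; A_bb = 3×2 = 6; aaB_ = 1×2 = 2; aabb = 1×2 = 2
Apply the phenotype rules: A_B_ (6) + A_bb (6) + aaB_ (2) → colored; aabb (2) → white
Phenotype counts (out of 16): 14 colored, 2 white
white: 2 out of 16
Probability: 2/16 = 1/8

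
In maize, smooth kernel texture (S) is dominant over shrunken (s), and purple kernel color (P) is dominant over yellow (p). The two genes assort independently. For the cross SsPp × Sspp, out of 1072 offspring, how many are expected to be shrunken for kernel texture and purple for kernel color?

Dihybrid cross SsPp × Sspp — consider each gene separately:
kernel texture: Ss × Ss → 1 SS, 2 Ss, 1 ss → 3 S_ : 1 ss (out of 4)
kernel color: Pp × pp → 2 Pp, 2 pp → 2 P_ : 2 pp (out of 4)
Looking for: shrunken (ss) and purple (P_)
P(shrunken) = 1/4, P(purple) = 2/4
P(both) = 1/4 × 2/4 = 2/16 = 1/8
Expected count = 1/8 × 1072 = 134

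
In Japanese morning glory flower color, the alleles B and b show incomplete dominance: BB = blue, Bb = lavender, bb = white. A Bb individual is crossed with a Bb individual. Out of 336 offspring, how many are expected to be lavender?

Punnett square for Bb × Bb:
Offspring genotypes: 1 BB, 2 Bb, 1 bb
Phenotype counts: 1 blue, 2 lavender, 1 white
lavender: 2 out of 4 → fraction 1/2
Expected count = 1/2 × 336 = 168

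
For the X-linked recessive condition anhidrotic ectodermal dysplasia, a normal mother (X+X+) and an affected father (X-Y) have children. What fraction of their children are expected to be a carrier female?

Cross: X+X+ × X-Y
Offspring: 2 X+X-, 2 X+Y
Probability of a carrier female: 2/4 = 1/2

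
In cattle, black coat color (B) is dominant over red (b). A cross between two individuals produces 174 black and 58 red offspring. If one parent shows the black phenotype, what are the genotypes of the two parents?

Observed offspring: 174 black, 58 red
The observed ratio simplifies to 3:1. Red (bb) offspring appear, so each parent must contribute one b allele. The parent stated to show black carries B, so it is Bb. The other parent is then either Bb or bb: Bb × bb would give a 1:1 split, whereas Bb × Bb gives 3:1 — matching the data. So both parents are heterozygous (Bb × Bb).
Parent genotypes: Bb × Bb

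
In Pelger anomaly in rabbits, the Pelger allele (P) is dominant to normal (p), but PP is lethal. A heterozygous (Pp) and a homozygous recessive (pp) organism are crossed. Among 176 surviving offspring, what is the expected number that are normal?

Cross: Pp × pp
Punnett square offspring (before lethality): 2 Pp, 2 pp
No PP offspring are produced in this cross.
normal: 2 out of 4 → fraction 1/2
Expected count = 1/2 × 176 = 88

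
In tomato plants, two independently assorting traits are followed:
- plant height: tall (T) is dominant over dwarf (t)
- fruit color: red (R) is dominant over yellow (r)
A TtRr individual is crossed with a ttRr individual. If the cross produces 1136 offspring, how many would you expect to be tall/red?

Dihybrid cross TtRr × ttRr — consider each gene separately:
plant height: Tt × tt → 2 Tt, 2 tt → 2 T_ : 2 tt (out of 4)
fruit color: Rr × Rr → 1 RR, 2 Rr, 1 rr → 3 R_ : 1 rr (out of 4)
Combine (counts out of 4 × 4 = 16): tall/red (T_R_) = 2×3 = 6; tall/yellow (T_rr) = 2×1 = 2; dwarf/red (ttR_) = 2×3 = 6; dwarf/yellow (ttrr) = 2×1 = 2
Phenotype counts (out of 16): 6 tall/red, 2 tall/yellow, 6 dwarf/red, 2 dwarf/yellow
tall/red: 6 out of 16 → fraction 3/8
Expected count = 3/8 × 1136 = 426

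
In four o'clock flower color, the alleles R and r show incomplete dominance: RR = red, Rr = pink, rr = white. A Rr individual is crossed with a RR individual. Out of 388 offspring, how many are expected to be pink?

Punnett square for Rr × RR:
Offspring genotypes: 2 RR, 2 Rr
Phenotype counts: 2 red, 2 pink
pink: 2 out of 4 → fraction 1/2
Expected count = 1/2 × 388 = 194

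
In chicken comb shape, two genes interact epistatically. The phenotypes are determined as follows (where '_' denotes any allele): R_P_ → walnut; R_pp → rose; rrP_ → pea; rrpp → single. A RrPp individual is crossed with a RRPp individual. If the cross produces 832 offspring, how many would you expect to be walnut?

Cross: RrPp × RRPp — consider each gene separately:
R gene: Rr × RR → 2 RR, 2 Rr → 4 R_ (out of 4)
P gene: Pp × Pp → 1 PP, 2 Pp, 1 pp → 3 P_ : 1 pp (out of 4)
Genotype classes (out of 4 × 4 = 16): R_P_ = 4×3 = 12; R_pp = 4×1 = 4
Apply the phenotype rules: R_P_ (12) → walnut; R_pp (4) → rose
Phenotype counts (out of 16): 12 walnut, 4 rose
walnut: 12 out of 16 → fraction 3/4
Expected count = 3/4 × 832 = 624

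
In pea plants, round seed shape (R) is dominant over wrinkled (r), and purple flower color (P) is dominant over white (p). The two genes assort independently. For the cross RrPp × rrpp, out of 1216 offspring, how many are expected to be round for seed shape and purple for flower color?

Dihybrid cross RrPp × rrpp — consider each gene separately:
seed shape: Rr × rr → 2 Rr, 2 rr → 2 R_ : 2 rr (out of 4)
flower color: Pp × pp → 2 Pp, 2 pp → 2 P_ : 2 pp (out of 4)
Looking for: round (R_) and purple (P_)
P(round) = 2/4, P(purple) = 2/4
P(both) = 2/4 × 2/4 = 4/16 = 1/4
Expected count = 1/4 × 1216 = 304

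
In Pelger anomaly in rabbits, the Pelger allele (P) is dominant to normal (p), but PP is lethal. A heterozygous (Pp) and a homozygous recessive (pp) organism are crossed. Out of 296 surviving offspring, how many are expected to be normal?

Cross: Pp × pp
Punnett square offspring (before lethality): 2 Pp, 2 pp
No PP offspring are produced in this cross.
normal: 2 out of 4 → fraction 1/2
Expected count = 1/2 × 296 = 148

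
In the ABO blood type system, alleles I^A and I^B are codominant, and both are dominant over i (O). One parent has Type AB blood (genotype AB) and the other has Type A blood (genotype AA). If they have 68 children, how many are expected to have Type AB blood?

Cross: AB × AA
Possible offspring genotypes: 2 AA, 2 AB
Blood type counts: 2 Type A, 2 Type AB
Probability of Type AB: 2/4 = 1/2
Expected count = 1/2 × 68 = 34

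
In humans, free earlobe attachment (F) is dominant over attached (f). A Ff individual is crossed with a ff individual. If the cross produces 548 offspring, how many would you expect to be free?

Punnett square for Ff × ff:
Offspring genotypes: 2 Ff, 2 ff
free: 2, attached: 2
free: 2 out of 4 → fraction 1/2
Expected count = 1/2 × 548 = 274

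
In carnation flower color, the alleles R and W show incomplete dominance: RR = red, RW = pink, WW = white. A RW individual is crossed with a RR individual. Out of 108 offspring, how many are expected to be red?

Punnett square for RW × RR:
Offspring genotypes: 2 RR, 2 RW
Phenotype counts: 2 red, 2 pink
red: 2 out of 4 → fraction 1/2
Expected count = 1/2 × 108 = 54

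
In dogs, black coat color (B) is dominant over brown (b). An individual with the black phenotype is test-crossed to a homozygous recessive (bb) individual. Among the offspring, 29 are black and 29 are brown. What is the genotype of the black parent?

Test cross: ? × bb
Offspring: 29 black, 29 brown — approximately 1:1.
A 1:1 ratio in a test cross indicates the unknown parent is heterozygous (Bb).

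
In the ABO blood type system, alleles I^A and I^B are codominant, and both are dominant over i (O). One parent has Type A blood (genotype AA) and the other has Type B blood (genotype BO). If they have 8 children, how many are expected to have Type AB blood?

Cross: AA × BO
Possible offspring genotypes: 2 AB, 2 AO
Blood type counts: 2 Type AB, 2 Type A
Probability of Type AB: 2/4 = 1/2
Expected count = 1/2 × 8 = 4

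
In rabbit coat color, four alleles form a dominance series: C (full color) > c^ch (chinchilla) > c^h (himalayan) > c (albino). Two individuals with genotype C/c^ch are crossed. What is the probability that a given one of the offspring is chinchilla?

Cross: C/c^ch × C/c^ch
Allele dominance: C > c^ch > c^h > c
Offspring genotypes: 1 C/C, 2 C/c^ch, 1 c^ch/c^ch
Phenotype counts: 3 full color, 1 chinchilla
chinchilla: 1 out of 4
Probability: 1/4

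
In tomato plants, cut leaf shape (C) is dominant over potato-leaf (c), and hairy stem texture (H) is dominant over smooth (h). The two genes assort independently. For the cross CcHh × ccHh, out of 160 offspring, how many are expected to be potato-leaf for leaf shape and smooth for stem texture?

Dihybrid cross CcHh × ccHh — consider each gene separately:
leaf shape: Cc × cc → 2 Cc, 2 cc → 2 C_ : 2 cc (out of 4)
stem texture: Hh × Hh → 1 HH, 2 Hh, 1 hh → 3 H_ : 1 hh (out of 4)
Looking for: potato-leaf (cc) and smooth (hh)
P(potato-leaf) = 2/4, P(smooth) = 1/4
P(both) = 2/4 × 1/4 = 2/16 = 1/8
Expected count = 1/8 × 160 = 20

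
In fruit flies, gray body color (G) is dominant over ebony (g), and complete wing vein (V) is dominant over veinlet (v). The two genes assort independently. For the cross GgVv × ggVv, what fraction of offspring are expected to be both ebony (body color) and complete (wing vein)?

Dihybrid cross GgVv × ggVv — consider each gene separately:
body color: Gg × gg → 2 Gg, 2 gg → 2 G_ : 2 gg (out of 4)
wing vein: Vv × Vv → 1 VV, 2 Vv, 1 vv → 3 V_ : 1 vv (out of 4)
Looking for: ebony (gg) and complete (V_)
P(ebony) = 2/4, P(complete) = 3/4
P(both) = 2/4 × 3/4 = 6/16 = 3/8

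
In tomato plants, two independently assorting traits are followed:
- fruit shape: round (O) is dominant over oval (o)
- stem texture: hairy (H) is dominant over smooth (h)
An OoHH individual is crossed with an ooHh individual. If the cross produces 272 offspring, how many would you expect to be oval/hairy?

Dihybrid cross OoHH × ooHh — consider each gene separately:
fruit shape: Oo × oo → 2 Oo, 2 oo → 2 O_ : 2 oo (out of 4)
stem texture: HH × Hh → 2 HH, 2 Hh → 4 H_ (out of 4)
Combine (counts out of 4 × 4 = 16): round/hairy (O_H_) = 2×4 = 8; oval/hairy (ooH_) = 2×4 = 8
Phenotype counts (out of 16): 8 round/hairy, 8 oval/hairy
oval/hairy: 8 out of 16 → fraction 1/2
Expected count = 1/2 × 272 = 136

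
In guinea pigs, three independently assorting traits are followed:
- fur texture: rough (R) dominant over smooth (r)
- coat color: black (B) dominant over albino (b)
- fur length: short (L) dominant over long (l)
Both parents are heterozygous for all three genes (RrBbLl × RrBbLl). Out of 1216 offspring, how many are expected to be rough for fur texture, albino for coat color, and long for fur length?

Trihybrid cross: RrBbLl × RrBbLl
Each trait segregates independently with a 3:1 phenotypic ratio, so each gene contributes 3/4 (dominant) or 1/4 (recessive).
Target: rough (fur texture), albino (coat color), long (fur length)
Probability = product of independent per-trait probabilities
= 3/4 × 1/4 × 1/4 = 3/64
Expected count = 3/64 × 1216 = 57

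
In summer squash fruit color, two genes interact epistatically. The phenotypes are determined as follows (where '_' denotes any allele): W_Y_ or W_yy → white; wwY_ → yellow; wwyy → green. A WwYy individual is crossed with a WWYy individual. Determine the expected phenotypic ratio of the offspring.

Cross: WwYy × WWYy — consider each gene separately:
W gene: Ww × WW → 2 WW, 2 Ww → 4 W_ (out of 4)
Y gene: Yy × Yy → 1 YY, 2 Yy, 1 yy → 3 Y_ : 1 yy (out of 4)
Genotype classes (out of 4 × 4 = 16): W_Y_ = 4×3 = 12; W_yy = 4×1 = 4
Apply the phenotype rules: W_Y_ (12) + W_yy (4) → white
Phenotype counts (out of 16): 16 white
Ratio: all white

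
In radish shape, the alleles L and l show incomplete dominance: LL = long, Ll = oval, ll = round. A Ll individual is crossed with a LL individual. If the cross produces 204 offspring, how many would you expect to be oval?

Punnett square for Ll × LL:
Offspring genotypes: 2 LL, 2 Ll
Phenotype counts: 2 long, 2 oval
oval: 2 out of 4 → fraction 1/2
Expected count = 1/2 × 204 = 102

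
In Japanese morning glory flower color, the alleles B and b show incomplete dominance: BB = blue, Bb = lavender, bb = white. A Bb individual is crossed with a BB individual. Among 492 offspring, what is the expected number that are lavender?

Punnett square for Bb × BB:
Offspring genotypes: 2 BB, 2 Bb
Phenotype counts: 2 blue, 2 lavender
lavender: 2 out of 4 → fraction 1/2
Expected count = 1/2 × 492 = 246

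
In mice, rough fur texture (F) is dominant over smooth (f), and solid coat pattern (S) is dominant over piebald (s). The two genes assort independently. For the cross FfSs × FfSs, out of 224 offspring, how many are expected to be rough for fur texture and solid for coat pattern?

Dihybrid cross FfSs × FfSs — consider each gene separately:
fur texture: Ff × Ff → 1 FF, 2 Ff, 1 ff → 3 F_ : 1 ff (out of 4)
coat pattern: Ss × Ss → 1 SS, 2 Ss, 1 ss → 3 S_ : 1 ss (out of 4)
Looking for: rough (F_) and solid (S_)
P(rough) = 3/4, P(solid) = 3/4
P(both) = 3/4 × 3/4 = 9/16
Expected count = 9/16 × 224 = 126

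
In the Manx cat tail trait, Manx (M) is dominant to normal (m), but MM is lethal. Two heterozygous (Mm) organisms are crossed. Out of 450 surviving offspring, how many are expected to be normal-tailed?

Cross: Mm × Mm
Punnett square offspring (before lethality): 1 MM, 2 Mm, 1 mm
The MM genotype is lethal (embryos die); surviving offspring: 2 Mm, 1 mm
normal-tailed: 1 out of 3 → fraction 1/3
Expected count = 1/3 × 450 = 150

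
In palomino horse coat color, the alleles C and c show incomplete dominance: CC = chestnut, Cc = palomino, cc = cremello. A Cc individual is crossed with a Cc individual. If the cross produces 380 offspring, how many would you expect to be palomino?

Punnett square for Cc × Cc:
Offspring genotypes: 1 CC, 2 Cc, 1 cc
Phenotype counts: 1 chestnut, 2 palomino, 1 cremello
palomino: 2 out of 4 → fraction 1/2
Expected count = 1/2 × 380 = 190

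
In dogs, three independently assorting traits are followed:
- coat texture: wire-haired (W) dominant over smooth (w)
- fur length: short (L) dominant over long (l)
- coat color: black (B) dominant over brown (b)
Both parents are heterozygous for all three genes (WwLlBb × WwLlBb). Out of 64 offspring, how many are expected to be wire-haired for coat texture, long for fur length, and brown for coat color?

Trihybrid cross: WwLlBb × WwLlBb
Each trait segregates independently with a 3:1 phenotypic ratio, so each gene contributes 3/4 (dominant) or 1/4 (recessive).
Target: wire-haired (coat texture), long (fur length), brown (coat color)
Probability = product of independent per-trait probabilities
= 3/4 × 1/4 × 1/4 = 3/64
Expected count = 3/64 × 64 = 3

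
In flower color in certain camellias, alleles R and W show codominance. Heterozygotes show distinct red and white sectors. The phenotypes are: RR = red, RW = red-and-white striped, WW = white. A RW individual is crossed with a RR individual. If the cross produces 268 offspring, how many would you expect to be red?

Punnett square for RW × RR:
Offspring genotypes: 2 RR, 2 RW
Phenotype counts: 2 red, 2 red-and-white striped
red: 2 out of 4 → fraction 1/2
Expected count = 1/2 × 268 = 134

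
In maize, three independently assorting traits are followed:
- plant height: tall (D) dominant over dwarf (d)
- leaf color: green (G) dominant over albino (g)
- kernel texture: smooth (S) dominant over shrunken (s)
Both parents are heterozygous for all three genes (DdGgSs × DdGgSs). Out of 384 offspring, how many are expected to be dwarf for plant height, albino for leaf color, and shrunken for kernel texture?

Trihybrid cross: DdGgSs × DdGgSs
Each trait segregates independently with a 3:1 phenotypic ratio, so each gene contributes 3/4 (dominant) or 1/4 (recessive).
Target: dwarf (plant height), albino (leaf color), shrunken (kernel texture)
Probability = product of independent per-trait probabilities
= 1/4 × 1/4 × 1/4 = 1/64
Expected count = 1/64 × 384 = 6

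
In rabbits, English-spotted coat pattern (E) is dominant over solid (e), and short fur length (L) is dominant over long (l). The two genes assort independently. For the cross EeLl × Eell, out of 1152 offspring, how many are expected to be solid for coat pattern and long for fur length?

Dihybrid cross EeLl × Eell — consider each gene separately:
coat pattern: Ee × Ee → 1 EE, 2 Ee, 1 ee → 3 E_ : 1 ee (out of 4)
fur length: Ll × ll → 2 Ll, 2 ll → 2 L_ : 2 ll (out of 4)
Looking for: solid (ee) and long (ll)
P(solid) = 1/4, P(long) = 2/4
P(both) = 1/4 × 2/4 = 2/16 = 1/8
Expected count = 1/8 × 1152 = 144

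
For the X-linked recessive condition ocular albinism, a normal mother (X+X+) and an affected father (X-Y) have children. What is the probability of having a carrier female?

Cross: X+X+ × X-Y
Offspring: 2 X+X-, 2 X+Y
Probability of a carrier female: 2/4 = 1/2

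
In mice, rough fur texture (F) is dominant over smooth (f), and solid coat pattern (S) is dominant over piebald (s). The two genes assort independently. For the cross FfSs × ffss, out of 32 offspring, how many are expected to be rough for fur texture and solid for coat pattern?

Dihybrid cross FfSs × ffss — consider each gene separately:
fur texture: Ff × ff → 2 Ff, 2 ff → 2 F_ : 2 ff (out of 4)
coat pattern: Ss × ss → 2 Ss, 2 ss → 2 S_ : 2 ss (out of 4)
Looking for: rough (F_) and solid (S_)
P(rough) = 2/4, P(solid) = 2/4
P(both) = 2/4 × 2/4 = 4/16 = 1/4
Expected count = 1/4 × 32 = 8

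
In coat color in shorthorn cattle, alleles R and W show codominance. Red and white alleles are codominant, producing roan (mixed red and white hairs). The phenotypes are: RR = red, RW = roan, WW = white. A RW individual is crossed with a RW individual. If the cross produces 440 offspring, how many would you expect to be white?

Punnett square for RW × RW:
Offspring genotypes: 1 RR, 2 RW, 1 WW
Phenotype counts: 1 red, 2 roan, 1 white
white: 1 out of 4 → fraction 1/4
Expected count = 1/4 × 440 = 110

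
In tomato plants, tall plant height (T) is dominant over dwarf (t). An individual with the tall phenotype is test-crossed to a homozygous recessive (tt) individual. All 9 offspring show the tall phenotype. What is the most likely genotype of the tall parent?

Test cross: ? × tt
All offspring are tall.
If the unknown parent were heterozygous (Tt), about half of 9 offspring would be dwarf; none are. The unknown parent is most likely homozygous dominant (TT).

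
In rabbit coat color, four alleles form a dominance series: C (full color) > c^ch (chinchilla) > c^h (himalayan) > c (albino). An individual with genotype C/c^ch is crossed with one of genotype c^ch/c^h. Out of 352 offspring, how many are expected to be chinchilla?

Cross: C/c^ch × c^ch/c^h
Allele dominance: C > c^ch > c^h > c
Offspring genotypes: 1 C/c^ch, 1 C/c^h, 1 c^ch/c^ch, 1 c^ch/c^h
Phenotype counts: 2 full color, 2 chinchilla
chinchilla: 2 out of 4 → fraction 1/2
Expected count = 1/2 × 352 = 176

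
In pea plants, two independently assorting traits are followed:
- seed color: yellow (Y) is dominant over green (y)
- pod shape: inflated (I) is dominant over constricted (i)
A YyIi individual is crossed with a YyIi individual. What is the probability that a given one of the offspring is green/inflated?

Dihybrid cross YyIi × YyIi — consider each gene separately:
seed color: Yy × Yy → 1 YY, 2 Yy, 1 yy → 3 Y_ : 1 yy (out of 4)
pod shape: Ii × Ii → 1 II, 2 Ii, 1 ii → 3 I_ : 1 ii (out of 4)
Combine (counts out of 4 × 4 = 16): yellow/inflated (Y_I_) = 3×3 = 9; yellow/constricted (Y_ii) = 3×1 = 3; green/inflated (yyI_) = 1×3 = 3; green/constricted (yyii) = 1×1 = 1
Phenotype counts (out of 16): 9 yellow/inflated, 3 yellow/constricted, 3 green/inflated, 1 green/constricted
green/inflated: 3 out of 16
Probability: 3/16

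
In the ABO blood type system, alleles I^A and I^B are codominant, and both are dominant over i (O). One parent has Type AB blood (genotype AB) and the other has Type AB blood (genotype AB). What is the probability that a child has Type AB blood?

Cross: AB × AB
Possible offspring genotypes: 1 AA, 2 AB, 1 BB
Blood type counts: 1 Type A, 2 Type AB, 1 Type B
Probability of Type AB: 2/4 = 1/2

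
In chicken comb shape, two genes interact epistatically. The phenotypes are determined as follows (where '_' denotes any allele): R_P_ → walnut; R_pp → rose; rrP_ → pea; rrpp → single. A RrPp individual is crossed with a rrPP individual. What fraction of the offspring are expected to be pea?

Cross: RrPp × rrPP — consider each gene separately:
R gene: Rr × rr → 2 Rr, 2 rr → 2 R_ : 2 rr (out of 4)
P gene: Pp × PP → 2 PP, 2 Pp → 4 P_ (out of 4)
Genotype classes (out of 4 × 4 = 16): R_P_ = 2×4 = 8; rrP_ = 2×4 = 8
Apply the phenotype rules: R_P_ (8) → walnut; rrP_ (8) → pea
Phenotype counts (out of 16): 8 walnut, 8 pea
pea: 8 out of 16
Probability: 8/16 = 1/2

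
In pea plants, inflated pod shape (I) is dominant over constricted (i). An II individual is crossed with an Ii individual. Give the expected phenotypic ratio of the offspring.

Punnett square for II × Ii:
Offspring genotypes: 2 II, 2 Ii
inflated: 4, constricted: 0
Ratio: all inflated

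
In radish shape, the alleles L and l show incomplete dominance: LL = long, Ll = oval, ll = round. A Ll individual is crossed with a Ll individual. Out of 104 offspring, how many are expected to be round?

Punnett square for Ll × Ll:
Offspring genotypes: 1 LL, 2 Ll, 1 ll
Phenotype counts: 1 long, 2 oval, 1 round
round: 1 out of 4 → fraction 1/4
Expected count = 1/4 × 104 = 26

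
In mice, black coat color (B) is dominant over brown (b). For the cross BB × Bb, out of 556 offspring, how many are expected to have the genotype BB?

Punnett square for BB × Bb:
Offspring genotypes: 2 BB, 2 Bb
Total offspring: 4
Count with target: 2
Probability: 2/4 = 1/2
Expected count = 1/2 × 556 = 278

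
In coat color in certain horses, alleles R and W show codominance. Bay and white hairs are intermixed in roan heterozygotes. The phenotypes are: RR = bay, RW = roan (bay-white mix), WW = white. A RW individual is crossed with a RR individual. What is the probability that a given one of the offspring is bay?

Punnett square for RW × RR:
Offspring genotypes: 2 RR, 2 RW
Phenotype counts: 2 bay, 2 roan (bay-white mix)
bay: 2 out of 4
Probability: 2/4 = 1/2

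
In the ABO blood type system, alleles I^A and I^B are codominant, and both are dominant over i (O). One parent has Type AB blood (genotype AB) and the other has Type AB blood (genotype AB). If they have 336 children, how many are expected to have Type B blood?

Cross: AB × AB
Possible offspring genotypes: 1 AA, 2 AB, 1 BB
Blood type counts: 1 Type A, 2 Type AB, 1 Type B
Probability of Type B: 1/4
Expected count = 1/4 × 336 = 84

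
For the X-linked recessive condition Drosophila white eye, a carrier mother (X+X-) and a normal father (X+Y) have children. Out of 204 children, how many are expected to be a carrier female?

Cross: X+X- × X+Y
Offspring: 1 X+X+, 1 X+Y, 1 X+X-, 1 X-Y
Probability of a carrier female: 1/4
Expected count = 1/4 × 204 = 51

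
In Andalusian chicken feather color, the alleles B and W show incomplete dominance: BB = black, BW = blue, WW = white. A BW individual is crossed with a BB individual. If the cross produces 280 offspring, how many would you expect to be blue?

Punnett square for BW × BB:
Offspring genotypes: 2 BB, 2 BW
Phenotype counts: 2 black, 2 blue
blue: 2 out of 4 → fraction 1/2
Expected count = 1/2 × 280 = 140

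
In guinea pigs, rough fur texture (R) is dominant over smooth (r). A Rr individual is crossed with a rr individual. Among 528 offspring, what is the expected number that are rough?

Punnett square for Rr × rr:
Offspring genotypes: 2 Rr, 2 rr
rough: 2, smooth: 2
rough: 2 out of 4 → fraction 1/2
Expected count = 1/2 × 528 = 264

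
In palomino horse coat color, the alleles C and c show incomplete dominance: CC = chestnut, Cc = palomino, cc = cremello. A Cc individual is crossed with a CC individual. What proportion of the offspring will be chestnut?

Punnett square for Cc × CC:
Offspring genotypes: 2 CC, 2 Cc
Phenotype counts: 2 chestnut, 2 palomino
chestnut: 2 out of 4
Probability: 2/4 = 1/2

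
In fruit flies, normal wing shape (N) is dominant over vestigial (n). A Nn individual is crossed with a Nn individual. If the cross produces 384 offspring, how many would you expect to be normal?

Punnett square for Nn × Nn:
Offspring genotypes: 1 NN, 2 Nn, 1 nn
normal: 3, vestigial: 1
normal: 3 out of 4 → fraction 3/4
Expected count = 3/4 × 384 = 288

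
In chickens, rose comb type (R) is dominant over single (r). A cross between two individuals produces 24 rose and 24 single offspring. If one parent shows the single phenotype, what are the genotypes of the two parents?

Observed offspring: 24 rose, 24 single
The observed ratio simplifies to 1:1. One parent shows single, so its genotype must be rr. A 1:1 offspring split requires the other parent to be heterozygous (Rr).
Parent genotypes: rr × Rr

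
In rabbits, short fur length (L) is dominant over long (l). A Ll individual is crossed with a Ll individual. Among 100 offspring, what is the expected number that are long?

Punnett square for Ll × Ll:
Offspring genotypes: 1 LL, 2 Ll, 1 ll
short: 3, long: 1
long: 1 out of 4 → fraction 1/4
Expected count = 1/4 × 100 = 25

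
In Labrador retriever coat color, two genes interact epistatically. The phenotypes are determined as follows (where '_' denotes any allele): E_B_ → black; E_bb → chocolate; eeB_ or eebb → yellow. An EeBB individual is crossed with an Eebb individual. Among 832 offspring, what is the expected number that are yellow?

Cross: EeBB × Eebb — consider each gene separately:
E gene: Ee × Ee → 1 EE, 2 Ee, 1 ee → 3 E_ : 1 ee (out of 4)
B gene: BB × bb → 4 Bb → 4 B_ (out of 4)
Genotype classes (out of 4 × 4 = 16): E_B_ = 3×4 = 12; eeB_ = 1×4 = 4
Apply the phenotype rules: E_B_ (12) → black; eeB_ (4) → yellow
Phenotype counts (out of 16): 12 black, 4 yellow
yellow: 4 out of 16 → fraction 1/4
Expected count = 1/4 × 832 = 208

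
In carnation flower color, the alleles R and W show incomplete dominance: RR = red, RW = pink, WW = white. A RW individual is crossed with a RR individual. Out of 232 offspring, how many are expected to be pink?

Punnett square for RW × RR:
Offspring genotypes: 2 RR, 2 RW
Phenotype counts: 2 red, 2 pink
pink: 2 out of 4 → fraction 1/2
Expected count = 1/2 × 232 = 116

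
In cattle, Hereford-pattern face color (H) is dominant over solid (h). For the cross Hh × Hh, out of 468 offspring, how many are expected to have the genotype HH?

Punnett square for Hh × Hh:
Offspring genotypes: 1 HH, 2 Hh, 1 hh
Total offspring: 4
Count with target: 1
Probability: 1/4
Expected count = 1/4 × 468 = 117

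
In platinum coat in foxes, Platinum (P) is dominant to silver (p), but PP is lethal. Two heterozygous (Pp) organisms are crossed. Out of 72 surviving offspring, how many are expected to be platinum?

Cross: Pp × Pp
Punnett square offspring (before lethality): 1 PP, 2 Pp, 1 pp
The PP genotype is lethal (embryos die); surviving offspring: 2 Pp, 1 pp
platinum: 2 out of 3 → fraction 2/3
Expected count = 2/3 × 72 = 48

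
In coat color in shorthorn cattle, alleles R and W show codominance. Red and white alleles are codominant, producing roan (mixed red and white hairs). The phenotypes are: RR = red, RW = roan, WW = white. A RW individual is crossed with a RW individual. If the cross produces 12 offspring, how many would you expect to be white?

Punnett square for RW × RW:
Offspring genotypes: 1 RR, 2 RW, 1 WW
Phenotype counts: 1 red, 2 roan, 1 white
white: 1 out of 4 → fraction 1/4
Expected count = 1/4 × 12 = 3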